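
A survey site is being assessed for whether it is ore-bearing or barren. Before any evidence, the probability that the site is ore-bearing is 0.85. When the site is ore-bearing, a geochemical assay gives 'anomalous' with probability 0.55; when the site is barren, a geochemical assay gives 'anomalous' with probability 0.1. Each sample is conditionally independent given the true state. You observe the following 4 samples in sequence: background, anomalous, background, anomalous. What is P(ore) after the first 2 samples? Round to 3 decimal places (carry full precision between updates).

After 'background': P(ore) = 0.45·0.8500 / (0.45·0.8500 + 0.9·0.1500) ≈ 0.7391
After 'anomalous': P(ore) = 0.55·0.7391 / (0.55·0.7391 + 0.1·0.2609) ≈ 0.9397

0.940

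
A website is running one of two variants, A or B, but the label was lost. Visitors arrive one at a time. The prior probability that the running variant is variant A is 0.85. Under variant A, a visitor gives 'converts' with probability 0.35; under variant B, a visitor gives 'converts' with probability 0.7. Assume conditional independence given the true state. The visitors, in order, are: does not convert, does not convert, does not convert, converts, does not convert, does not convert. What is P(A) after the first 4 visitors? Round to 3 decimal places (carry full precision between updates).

0.966

Each posterior becomes the prior for the next update.
After 'does not convert': P(A) = 0.65·0.8500 / (0.65·0.8500 + 0.3·0.1500) ≈ 0.9247
After 'does not convert': P(A) = 0.65·0.9247 / (0.65·0.9247 + 0.3·0.0753) ≈ 0.9638
After 'does not convert': P(A) = 0.65·0.9638 / (0.65·0.9638 + 0.3·0.0362) ≈ 0.9829
After 'converts': P(A) = 0.35·0.9829 / (0.35·0.9829 + 0.7·0.0171) ≈ 0.9665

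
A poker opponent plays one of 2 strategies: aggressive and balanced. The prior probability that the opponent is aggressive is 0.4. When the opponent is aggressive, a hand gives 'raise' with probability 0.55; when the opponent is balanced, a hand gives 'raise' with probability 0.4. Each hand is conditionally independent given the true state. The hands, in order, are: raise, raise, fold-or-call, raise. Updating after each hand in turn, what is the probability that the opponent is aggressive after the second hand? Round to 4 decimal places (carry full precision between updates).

0.5576

After 'raise': P(aggressive) = 0.55·0.4000 / (0.55·0.4000 + 0.4·0.6000) ≈ 0.4783
After 'raise': P(aggressive) = 0.55·0.4783 / (0.55·0.4783 + 0.4·0.5217) ≈ 0.5576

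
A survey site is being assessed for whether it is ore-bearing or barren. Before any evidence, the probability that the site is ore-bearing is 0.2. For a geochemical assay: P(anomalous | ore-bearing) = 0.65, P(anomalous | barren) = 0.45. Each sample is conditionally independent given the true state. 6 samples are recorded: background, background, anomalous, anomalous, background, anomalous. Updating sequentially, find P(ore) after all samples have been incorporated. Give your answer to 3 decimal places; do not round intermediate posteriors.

0.163

After 'background': P(ore) = 0.35·0.2000 / (0.35·0.2000 + 0.55·0.8000) ≈ 0.1373
After 'background': P(ore) = 0.35·0.1373 / (0.35·0.1373 + 0.55·0.8627) ≈ 0.0919
After 'anomalous': P(ore) = 0.65·0.0919 / (0.65·0.0919 + 0.45·0.9081) ≈ 0.1276
After 'anomalous': P(ore) = 0.65·0.1276 / (0.65·0.1276 + 0.45·0.8724) ≈ 0.1744
After 'background': P(ore) = 0.35·0.1744 / (0.35·0.1744 + 0.55·0.8256) ≈ 0.1185
After 'anomalous': P(ore) = 0.65·0.1185 / (0.65·0.1185 + 0.45·0.8815) ≈ 0.1626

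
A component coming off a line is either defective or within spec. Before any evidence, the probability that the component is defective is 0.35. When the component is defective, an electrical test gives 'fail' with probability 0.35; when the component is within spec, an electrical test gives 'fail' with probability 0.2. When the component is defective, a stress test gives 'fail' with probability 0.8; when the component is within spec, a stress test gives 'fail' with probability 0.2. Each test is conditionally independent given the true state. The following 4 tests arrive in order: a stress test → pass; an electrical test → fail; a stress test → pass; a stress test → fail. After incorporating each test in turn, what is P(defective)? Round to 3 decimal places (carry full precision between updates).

0.191

After a stress test='pass': P(defective) = 0.2·0.3500 / (0.2·0.3500 + 0.8·0.6500) ≈ 0.1186
After an electrical test='fail': P(defective) = 0.35·0.1186 / (0.35·0.1186 + 0.2·0.8814) ≈ 0.1907
After a stress test='pass': P(defective) = 0.2·0.1907 / (0.2·0.1907 + 0.8·0.8093) ≈ 0.0556
After a stress test='fail': P(defective) = 0.8·0.0556 / (0.8·0.0556 + 0.2·0.9444) ≈ 0.1907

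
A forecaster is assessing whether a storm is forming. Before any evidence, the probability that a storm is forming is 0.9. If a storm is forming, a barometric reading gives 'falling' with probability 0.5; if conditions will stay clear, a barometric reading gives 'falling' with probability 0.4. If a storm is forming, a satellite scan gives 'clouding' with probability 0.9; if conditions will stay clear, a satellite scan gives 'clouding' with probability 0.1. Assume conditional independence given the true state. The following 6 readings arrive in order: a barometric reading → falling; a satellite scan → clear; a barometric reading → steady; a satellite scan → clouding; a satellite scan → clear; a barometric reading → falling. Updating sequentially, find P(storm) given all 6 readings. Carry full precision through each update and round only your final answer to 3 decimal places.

0.566

After a barometric reading='falling': P(storm) = 0.5·0.9000 / (0.5·0.9000 + 0.4·0.1000) ≈ 0.9184
After a satellite scan='clear': P(storm) = 0.1·0.9184 / (0.1·0.9184 + 0.9·0.0816) ≈ 0.5556
After a barometric reading='steady': P(storm) = 0.5·0.5556 / (0.5·0.5556 + 0.6·0.4444) ≈ 0.5102
After a satellite scan='clouding': P(storm) = 0.9·0.5102 / (0.9·0.5102 + 0.1·0.4898) ≈ 0.9036
After a satellite scan='clear': P(storm) = 0.1·0.9036 / (0.1·0.9036 + 0.9·0.0964) ≈ 0.5102
After a barometric reading='falling': P(storm) = 0.5·0.5102 / (0.5·0.5102 + 0.4·0.4898) ≈ 0.5656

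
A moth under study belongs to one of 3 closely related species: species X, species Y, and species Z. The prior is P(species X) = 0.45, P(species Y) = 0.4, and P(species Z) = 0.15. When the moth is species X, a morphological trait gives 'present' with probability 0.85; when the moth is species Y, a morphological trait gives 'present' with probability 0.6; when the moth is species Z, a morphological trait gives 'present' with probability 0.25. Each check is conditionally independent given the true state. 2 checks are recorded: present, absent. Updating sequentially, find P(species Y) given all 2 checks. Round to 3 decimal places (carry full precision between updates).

After 'present': normaliser = 0.85·0.4500 + 0.6·0.4000 + 0.25·0.1500; P(species X) ≈ 0.5795, P(species Y) ≈ 0.3636, P(species Z) ≈ 0.0568
After 'absent': normaliser = 0.15·0.5795 + 0.4·0.3636 + 0.75·0.0568; P(species X) ≈ 0.3161, P(species Y) ≈ 0.5289, P(species Z) ≈ 0.1550

0.529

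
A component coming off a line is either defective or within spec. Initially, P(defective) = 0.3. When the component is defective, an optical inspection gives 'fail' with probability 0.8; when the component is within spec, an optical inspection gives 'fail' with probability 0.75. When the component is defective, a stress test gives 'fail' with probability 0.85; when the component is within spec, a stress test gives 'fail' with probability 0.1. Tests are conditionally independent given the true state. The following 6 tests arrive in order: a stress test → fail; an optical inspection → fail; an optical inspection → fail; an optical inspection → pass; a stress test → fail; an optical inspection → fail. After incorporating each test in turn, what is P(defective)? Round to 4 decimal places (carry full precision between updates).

After a stress test='fail': P(defective) = 0.85·0.3000 / (0.85·0.3000 + 0.1·0.7000) ≈ 0.7846
After an optical inspection='fail': P(defective) = 0.8·0.7846 / (0.8·0.7846 + 0.75·0.2154) ≈ 0.7953
After an optical inspection='fail': P(defective) = 0.8·0.7953 / (0.8·0.7953 + 0.75·0.2047) ≈ 0.8056
After an optical inspection='pass': P(defective) = 0.2·0.8056 / (0.2·0.8056 + 0.25·0.1944) ≈ 0.7683
After a stress test='fail': P(defective) = 0.85·0.7683 / (0.85·0.7683 + 0.1·0.2317) ≈ 0.9657
After an optical inspection='fail': P(defective) = 0.8·0.9657 / (0.8·0.9657 + 0.75·0.0343) ≈ 0.9678

0.9678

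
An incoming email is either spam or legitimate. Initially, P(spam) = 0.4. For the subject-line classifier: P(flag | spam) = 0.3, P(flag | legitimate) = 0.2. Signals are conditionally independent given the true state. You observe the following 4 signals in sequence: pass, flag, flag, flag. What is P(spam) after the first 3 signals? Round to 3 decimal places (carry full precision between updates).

After 'pass': P(spam) = 0.7·0.4000 / (0.7·0.4000 + 0.8·0.6000) ≈ 0.3684
After 'flag': P(spam) = 0.3·0.3684 / (0.3·0.3684 + 0.2·0.6316) ≈ 0.4667
After 'flag': P(spam) = 0.3·0.4667 / (0.3·0.4667 + 0.2·0.5333) ≈ 0.5676

0.568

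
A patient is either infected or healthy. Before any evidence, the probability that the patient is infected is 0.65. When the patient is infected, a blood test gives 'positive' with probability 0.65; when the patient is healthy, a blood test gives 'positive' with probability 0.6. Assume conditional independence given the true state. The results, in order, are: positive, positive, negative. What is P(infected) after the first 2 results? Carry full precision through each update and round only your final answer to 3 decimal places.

After 'positive': P(infected) = 0.65·0.6500 / (0.65·0.6500 + 0.6·0.3500) ≈ 0.6680
After 'positive': P(infected) = 0.65·0.6680 / (0.65·0.6680 + 0.6·0.3320) ≈ 0.6855

0.685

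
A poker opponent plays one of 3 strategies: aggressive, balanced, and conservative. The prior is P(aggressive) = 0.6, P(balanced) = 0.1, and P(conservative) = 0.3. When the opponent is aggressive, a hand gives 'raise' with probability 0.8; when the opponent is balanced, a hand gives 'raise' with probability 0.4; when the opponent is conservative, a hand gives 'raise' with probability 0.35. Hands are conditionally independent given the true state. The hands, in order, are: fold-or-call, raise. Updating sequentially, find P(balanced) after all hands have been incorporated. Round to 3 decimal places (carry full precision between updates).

0.127

After 'fold-or-call': normaliser = 0.2·0.6000 + 0.6·0.1000 + 0.65·0.3000; P(aggressive) ≈ 0.3200, P(balanced) ≈ 0.1600, P(conservative) ≈ 0.5200
After 'raise': normaliser = 0.8·0.3200 + 0.4·0.1600 + 0.35·0.5200; P(aggressive) ≈ 0.5100, P(balanced) ≈ 0.1275, P(conservative) ≈ 0.3625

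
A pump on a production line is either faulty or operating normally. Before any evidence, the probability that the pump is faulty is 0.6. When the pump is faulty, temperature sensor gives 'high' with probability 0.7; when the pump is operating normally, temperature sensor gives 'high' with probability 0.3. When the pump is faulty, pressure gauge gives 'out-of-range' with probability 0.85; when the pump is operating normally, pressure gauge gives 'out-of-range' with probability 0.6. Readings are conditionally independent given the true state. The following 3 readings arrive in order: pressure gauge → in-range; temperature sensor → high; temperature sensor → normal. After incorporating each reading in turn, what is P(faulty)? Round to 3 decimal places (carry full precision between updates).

0.360

After pressure gauge='in-range': P(faulty) = 0.15·0.6000 / (0.15·0.6000 + 0.4·0.4000) ≈ 0.3600
After temperature sensor='high': P(faulty) = 0.7·0.3600 / (0.7·0.3600 + 0.3·0.6400) ≈ 0.5676
After temperature sensor='normal': P(faulty) = 0.3·0.5676 / (0.3·0.5676 + 0.7·0.4324) ≈ 0.3600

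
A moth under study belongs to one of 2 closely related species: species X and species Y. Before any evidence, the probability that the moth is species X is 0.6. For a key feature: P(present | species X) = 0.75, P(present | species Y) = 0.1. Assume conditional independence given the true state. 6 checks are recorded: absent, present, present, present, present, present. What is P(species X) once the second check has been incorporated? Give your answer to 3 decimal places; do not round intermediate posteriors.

0.758

Apply Bayes' rule sequentially, carrying P(species X) forward.
After 'absent': P(species X) = 0.25·0.6000 / (0.25·0.6000 + 0.9·0.4000) ≈ 0.2941
After 'present': P(species X) = 0.75·0.2941 / (0.75·0.2941 + 0.1·0.7059) ≈ 0.7576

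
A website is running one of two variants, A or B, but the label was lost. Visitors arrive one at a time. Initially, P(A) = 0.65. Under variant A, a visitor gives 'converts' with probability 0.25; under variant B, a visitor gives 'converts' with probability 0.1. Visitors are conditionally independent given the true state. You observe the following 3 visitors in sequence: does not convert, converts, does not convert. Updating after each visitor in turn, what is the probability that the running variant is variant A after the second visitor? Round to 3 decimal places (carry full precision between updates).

After 'does not convert': P(A) = 0.75·0.6500 / (0.75·0.6500 + 0.9·0.3500) ≈ 0.6075
After 'converts': P(A) = 0.25·0.6075 / (0.25·0.6075 + 0.1·0.3925) ≈ 0.7946

0.795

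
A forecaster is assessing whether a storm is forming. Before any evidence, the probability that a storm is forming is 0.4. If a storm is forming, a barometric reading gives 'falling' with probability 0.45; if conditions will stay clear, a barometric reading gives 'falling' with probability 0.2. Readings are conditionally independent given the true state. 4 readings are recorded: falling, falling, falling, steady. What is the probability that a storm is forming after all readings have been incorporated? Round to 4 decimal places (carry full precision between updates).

After 'falling': P(storm) = 0.45·0.4000 / (0.45·0.4000 + 0.2·0.6000) ≈ 0.6000
After 'falling': P(storm) = 0.45·0.6000 / (0.45·0.6000 + 0.2·0.4000) ≈ 0.7714
After 'falling': P(storm) = 0.45·0.7714 / (0.45·0.7714 + 0.2·0.2286) ≈ 0.8836
After 'steady': P(storm) = 0.55·0.8836 / (0.55·0.8836 + 0.8·0.1164) ≈ 0.8392

0.8392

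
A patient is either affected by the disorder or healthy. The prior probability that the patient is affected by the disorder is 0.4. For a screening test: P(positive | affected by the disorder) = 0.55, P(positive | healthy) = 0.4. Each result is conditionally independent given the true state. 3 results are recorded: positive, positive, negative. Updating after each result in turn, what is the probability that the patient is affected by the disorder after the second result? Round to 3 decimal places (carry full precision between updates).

0.558

After 'positive': P(affected) = 0.55·0.4000 / (0.55·0.4000 + 0.4·0.6000) ≈ 0.4783
After 'positive': P(affected) = 0.55·0.4783 / (0.55·0.4783 + 0.4·0.5217) ≈ 0.5576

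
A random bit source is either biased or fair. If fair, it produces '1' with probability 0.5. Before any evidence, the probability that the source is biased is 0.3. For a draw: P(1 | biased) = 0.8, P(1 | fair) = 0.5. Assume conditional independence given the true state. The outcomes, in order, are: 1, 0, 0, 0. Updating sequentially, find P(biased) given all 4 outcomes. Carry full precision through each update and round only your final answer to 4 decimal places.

0.0420

After '1': P(biased) = 0.8·0.3000 / (0.8·0.3000 + 0.5·0.7000) ≈ 0.4068
After '0': P(biased) = 0.2·0.4068 / (0.2·0.4068 + 0.5·0.5932) ≈ 0.2152
After '0': P(biased) = 0.2·0.2152 / (0.2·0.2152 + 0.5·0.7848) ≈ 0.0989
After '0': P(biased) = 0.2·0.0989 / (0.2·0.0989 + 0.5·0.9011) ≈ 0.0420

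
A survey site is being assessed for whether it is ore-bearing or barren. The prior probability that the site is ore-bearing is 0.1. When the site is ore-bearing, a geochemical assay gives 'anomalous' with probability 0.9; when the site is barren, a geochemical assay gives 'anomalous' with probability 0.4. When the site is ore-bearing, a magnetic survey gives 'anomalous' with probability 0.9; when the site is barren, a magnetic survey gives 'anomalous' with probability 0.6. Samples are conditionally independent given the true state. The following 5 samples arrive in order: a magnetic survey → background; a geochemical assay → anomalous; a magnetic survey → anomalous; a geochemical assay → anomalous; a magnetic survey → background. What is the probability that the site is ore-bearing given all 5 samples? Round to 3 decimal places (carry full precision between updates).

0.050

Apply Bayes' rule sequentially, carrying P(ore) forward.
After a magnetic survey='background': P(ore) = 0.1·0.1000 / (0.1·0.1000 + 0.4·0.9000) ≈ 0.0270
After a geochemical assay='anomalous': P(ore) = 0.9·0.0270 / (0.9·0.0270 + 0.4·0.9730) ≈ 0.0588
After a magnetic survey='anomalous': P(ore) = 0.9·0.0588 / (0.9·0.0588 + 0.6·0.9412) ≈ 0.0857
After a geochemical assay='anomalous': P(ore) = 0.9·0.0857 / (0.9·0.0857 + 0.4·0.9143) ≈ 0.1742
After a magnetic survey='background': P(ore) = 0.1·0.1742 / (0.1·0.1742 + 0.4·0.8258) ≈ 0.0501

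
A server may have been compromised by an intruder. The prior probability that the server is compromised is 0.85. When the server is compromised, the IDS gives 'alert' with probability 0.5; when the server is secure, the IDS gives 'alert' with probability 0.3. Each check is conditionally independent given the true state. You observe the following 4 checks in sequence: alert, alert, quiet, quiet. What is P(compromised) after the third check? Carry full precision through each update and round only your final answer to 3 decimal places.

After 'alert': P(compromised) = 0.5·0.8500 / (0.5·0.8500 + 0.3·0.1500) ≈ 0.9043
After 'alert': P(compromised) = 0.5·0.9043 / (0.5·0.9043 + 0.3·0.0957) ≈ 0.9403
After 'quiet': P(compromised) = 0.5·0.9403 / (0.5·0.9403 + 0.7·0.0597) ≈ 0.9183

0.918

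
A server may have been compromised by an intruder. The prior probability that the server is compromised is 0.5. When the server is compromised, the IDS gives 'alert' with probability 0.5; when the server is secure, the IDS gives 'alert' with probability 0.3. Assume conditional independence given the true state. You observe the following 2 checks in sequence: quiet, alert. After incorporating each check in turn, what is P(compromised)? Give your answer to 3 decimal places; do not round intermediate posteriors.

After 'quiet': P(compromised) = 0.5·0.5000 / (0.5·0.5000 + 0.7·0.5000) ≈ 0.4167
After 'alert': P(compromised) = 0.5·0.4167 / (0.5·0.4167 + 0.3·0.5833) ≈ 0.5435

0.543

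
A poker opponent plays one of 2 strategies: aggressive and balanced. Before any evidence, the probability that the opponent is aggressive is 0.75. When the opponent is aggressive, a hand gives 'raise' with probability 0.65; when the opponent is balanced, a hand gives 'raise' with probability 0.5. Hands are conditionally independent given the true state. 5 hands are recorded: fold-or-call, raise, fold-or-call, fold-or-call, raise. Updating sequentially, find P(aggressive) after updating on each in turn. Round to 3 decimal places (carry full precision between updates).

After 'fold-or-call': P(aggressive) = 0.35·0.7500 / (0.35·0.7500 + 0.5·0.2500) ≈ 0.6774
After 'raise': P(aggressive) = 0.65·0.6774 / (0.65·0.6774 + 0.5·0.3226) ≈ 0.7319
After 'fold-or-call': P(aggressive) = 0.35·0.7319 / (0.35·0.7319 + 0.5·0.2681) ≈ 0.6565
After 'fold-or-call': P(aggressive) = 0.35·0.6565 / (0.35·0.6565 + 0.5·0.3435) ≈ 0.5722
After 'raise': P(aggressive) = 0.65·0.5722 / (0.65·0.5722 + 0.5·0.4278) ≈ 0.6349

0.635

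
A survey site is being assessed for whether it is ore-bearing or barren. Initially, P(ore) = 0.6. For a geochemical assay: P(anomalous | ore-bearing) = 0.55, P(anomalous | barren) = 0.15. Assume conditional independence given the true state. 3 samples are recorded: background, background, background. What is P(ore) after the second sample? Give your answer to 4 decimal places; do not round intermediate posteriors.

0.2960

Apply Bayes' rule sequentially, carrying P(ore) forward.
After 'background': P(ore) = 0.45·0.6000 / (0.45·0.6000 + 0.85·0.4000) ≈ 0.4426
After 'background': P(ore) = 0.45·0.4426 / (0.45·0.4426 + 0.85·0.5574) ≈ 0.2960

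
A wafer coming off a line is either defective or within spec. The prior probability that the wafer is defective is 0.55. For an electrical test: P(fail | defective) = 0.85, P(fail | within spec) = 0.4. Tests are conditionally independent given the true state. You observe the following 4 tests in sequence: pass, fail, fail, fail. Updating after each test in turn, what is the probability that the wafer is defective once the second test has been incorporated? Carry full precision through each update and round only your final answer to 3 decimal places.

0.394

Apply Bayes' rule sequentially, carrying P(defective) forward.
After 'pass': P(defective) = 0.15·0.5500 / (0.15·0.5500 + 0.6·0.4500) ≈ 0.2340
After 'fail': P(defective) = 0.85·0.2340 / (0.85·0.2340 + 0.4·0.7660) ≈ 0.3937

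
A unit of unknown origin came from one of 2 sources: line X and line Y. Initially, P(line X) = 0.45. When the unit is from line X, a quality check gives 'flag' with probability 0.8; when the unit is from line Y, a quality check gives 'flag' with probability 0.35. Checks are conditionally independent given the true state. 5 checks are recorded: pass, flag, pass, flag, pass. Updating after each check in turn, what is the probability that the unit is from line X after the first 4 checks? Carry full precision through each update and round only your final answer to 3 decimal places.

Apply Bayes' rule sequentially, carrying P(line X) forward.
After 'pass': P(line X) = 0.2·0.4500 / (0.2·0.4500 + 0.65·0.5500) ≈ 0.2011
After 'flag': P(line X) = 0.8·0.2011 / (0.8·0.2011 + 0.35·0.7989) ≈ 0.3653
After 'pass': P(line X) = 0.2·0.3653 / (0.2·0.3653 + 0.65·0.6347) ≈ 0.1504
After 'flag': P(line X) = 0.8·0.1504 / (0.8·0.1504 + 0.35·0.8496) ≈ 0.2881

0.288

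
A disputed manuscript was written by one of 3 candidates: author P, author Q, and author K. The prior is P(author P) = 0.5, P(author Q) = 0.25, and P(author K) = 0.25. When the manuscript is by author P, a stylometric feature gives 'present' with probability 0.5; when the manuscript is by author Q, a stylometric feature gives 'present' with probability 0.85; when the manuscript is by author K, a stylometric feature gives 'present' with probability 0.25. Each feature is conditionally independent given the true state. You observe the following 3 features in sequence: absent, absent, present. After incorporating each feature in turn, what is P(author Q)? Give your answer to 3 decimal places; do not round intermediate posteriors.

0.047

After 'absent': normaliser = 0.5·0.5000 + 0.15·0.2500 + 0.75·0.2500; P(author P) ≈ 0.5263, P(author Q) ≈ 0.0789, P(author K) ≈ 0.3947
After 'absent': normaliser = 0.5·0.5263 + 0.15·0.0789 + 0.75·0.3947; P(author P) ≈ 0.4608, P(author Q) ≈ 0.0207, P(author K) ≈ 0.5184
After 'present': normaliser = 0.5·0.4608 + 0.85·0.0207 + 0.25·0.5184; P(author P) ≈ 0.6101, P(author Q) ≈ 0.0467, P(author K) ≈ 0.3432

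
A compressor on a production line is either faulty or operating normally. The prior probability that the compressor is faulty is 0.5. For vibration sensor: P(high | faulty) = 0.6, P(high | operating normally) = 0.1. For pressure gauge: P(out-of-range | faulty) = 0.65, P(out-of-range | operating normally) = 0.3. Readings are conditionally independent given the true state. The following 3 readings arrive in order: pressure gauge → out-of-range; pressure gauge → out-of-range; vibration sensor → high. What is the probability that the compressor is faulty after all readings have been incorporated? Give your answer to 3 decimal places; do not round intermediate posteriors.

0.966

After pressure gauge='out-of-range': P(faulty) = 0.65·0.5000 / (0.65·0.5000 + 0.3·0.5000) ≈ 0.6842
After pressure gauge='out-of-range': P(faulty) = 0.65·0.6842 / (0.65·0.6842 + 0.3·0.3158) ≈ 0.8244
After vibration sensor='high': P(faulty) = 0.6·0.8244 / (0.6·0.8244 + 0.1·0.1756) ≈ 0.9657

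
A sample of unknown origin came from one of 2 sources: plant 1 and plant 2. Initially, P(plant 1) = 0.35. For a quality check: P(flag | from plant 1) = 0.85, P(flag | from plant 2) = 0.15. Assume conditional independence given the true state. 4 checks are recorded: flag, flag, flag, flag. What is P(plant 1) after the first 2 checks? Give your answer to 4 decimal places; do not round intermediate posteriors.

After 'flag': P(plant 1) = 0.85·0.3500 / (0.85·0.3500 + 0.15·0.6500) ≈ 0.7532
After 'flag': P(plant 1) = 0.85·0.7532 / (0.85·0.7532 + 0.15·0.2468) ≈ 0.9453

0.9453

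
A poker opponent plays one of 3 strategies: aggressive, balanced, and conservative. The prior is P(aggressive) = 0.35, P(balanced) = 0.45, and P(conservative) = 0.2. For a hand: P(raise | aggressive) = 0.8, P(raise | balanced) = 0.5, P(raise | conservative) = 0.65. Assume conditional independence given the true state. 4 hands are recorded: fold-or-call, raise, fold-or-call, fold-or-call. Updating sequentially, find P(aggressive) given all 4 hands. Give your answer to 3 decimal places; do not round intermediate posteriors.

After 'fold-or-call': normaliser = 0.2·0.3500 + 0.5·0.4500 + 0.35·0.2000; P(aggressive) ≈ 0.1918, P(balanced) ≈ 0.6164, P(conservative) ≈ 0.1918
After 'raise': normaliser = 0.8·0.1918 + 0.5·0.6164 + 0.65·0.1918; P(aggressive) ≈ 0.2617, P(balanced) ≈ 0.5257, P(conservative) ≈ 0.2126
After 'fold-or-call': normaliser = 0.2·0.2617 + 0.5·0.5257 + 0.35·0.2126; P(aggressive) ≈ 0.1343, P(balanced) ≈ 0.6747, P(conservative) ≈ 0.1910
After 'fold-or-call': normaliser = 0.2·0.1343 + 0.5·0.6747 + 0.35·0.1910; P(aggressive) ≈ 0.0623, P(balanced) ≈ 0.7826, P(conservative) ≈ 0.1551

0.062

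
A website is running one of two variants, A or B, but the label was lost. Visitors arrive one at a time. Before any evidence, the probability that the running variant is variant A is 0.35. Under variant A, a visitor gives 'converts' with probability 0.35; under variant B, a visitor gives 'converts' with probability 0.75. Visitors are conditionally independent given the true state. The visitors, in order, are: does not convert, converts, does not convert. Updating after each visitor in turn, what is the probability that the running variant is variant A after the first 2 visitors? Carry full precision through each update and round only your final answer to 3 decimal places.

0.395

After 'does not convert': P(A) = 0.65·0.3500 / (0.65·0.3500 + 0.25·0.6500) ≈ 0.5833
After 'converts': P(A) = 0.35·0.5833 / (0.35·0.5833 + 0.75·0.4167) ≈ 0.3952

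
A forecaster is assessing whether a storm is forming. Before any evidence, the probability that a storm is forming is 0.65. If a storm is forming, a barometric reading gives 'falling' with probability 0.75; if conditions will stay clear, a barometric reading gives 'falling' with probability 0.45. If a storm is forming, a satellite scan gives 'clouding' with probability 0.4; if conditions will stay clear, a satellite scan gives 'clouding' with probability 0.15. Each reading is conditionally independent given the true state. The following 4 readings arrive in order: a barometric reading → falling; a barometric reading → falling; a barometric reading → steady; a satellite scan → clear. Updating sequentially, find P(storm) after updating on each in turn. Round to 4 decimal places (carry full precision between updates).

0.6234

After a barometric reading='falling': P(storm) = 0.75·0.6500 / (0.75·0.6500 + 0.45·0.3500) ≈ 0.7558
After a barometric reading='falling': P(storm) = 0.75·0.7558 / (0.75·0.7558 + 0.45·0.2442) ≈ 0.8376
After a barometric reading='steady': P(storm) = 0.25·0.8376 / (0.25·0.8376 + 0.55·0.1624) ≈ 0.7010
After a satellite scan='clear': P(storm) = 0.6·0.7010 / (0.6·0.7010 + 0.85·0.2990) ≈ 0.6234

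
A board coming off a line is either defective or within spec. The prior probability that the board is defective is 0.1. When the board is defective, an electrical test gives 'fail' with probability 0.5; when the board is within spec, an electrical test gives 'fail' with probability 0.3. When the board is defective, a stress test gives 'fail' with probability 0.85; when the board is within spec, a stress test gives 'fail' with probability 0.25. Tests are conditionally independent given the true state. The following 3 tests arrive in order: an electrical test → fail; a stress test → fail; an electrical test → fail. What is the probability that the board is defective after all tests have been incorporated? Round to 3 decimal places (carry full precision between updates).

After an electrical test='fail': P(defective) = 0.5·0.1000 / (0.5·0.1000 + 0.3·0.9000) ≈ 0.1562
After a stress test='fail': P(defective) = 0.85·0.1562 / (0.85·0.1562 + 0.25·0.8438) ≈ 0.3864
After an electrical test='fail': P(defective) = 0.5·0.3864 / (0.5·0.3864 + 0.3·0.6136) ≈ 0.5120

0.512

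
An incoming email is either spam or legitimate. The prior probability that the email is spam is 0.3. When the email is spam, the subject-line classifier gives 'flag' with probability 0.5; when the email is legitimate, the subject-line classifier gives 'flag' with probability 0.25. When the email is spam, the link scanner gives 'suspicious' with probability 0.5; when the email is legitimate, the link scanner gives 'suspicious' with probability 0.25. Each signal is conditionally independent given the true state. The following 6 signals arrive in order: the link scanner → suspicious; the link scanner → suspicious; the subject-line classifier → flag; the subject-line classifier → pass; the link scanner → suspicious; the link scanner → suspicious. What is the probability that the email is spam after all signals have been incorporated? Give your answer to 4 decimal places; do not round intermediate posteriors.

After the link scanner='suspicious': P(spam) = 0.5·0.3000 / (0.5·0.3000 + 0.25·0.7000) ≈ 0.4615
After the link scanner='suspicious': P(spam) = 0.5·0.4615 / (0.5·0.4615 + 0.25·0.5385) ≈ 0.6316
After the subject-line classifier='flag': P(spam) = 0.5·0.6316 / (0.5·0.6316 + 0.25·0.3684) ≈ 0.7742
After the subject-line classifier='pass': P(spam) = 0.5·0.7742 / (0.5·0.7742 + 0.75·0.2258) ≈ 0.6957
After the link scanner='suspicious': P(spam) = 0.5·0.6957 / (0.5·0.6957 + 0.25·0.3043) ≈ 0.8205
After the link scanner='suspicious': P(spam) = 0.5·0.8205 / (0.5·0.8205 + 0.25·0.1795) ≈ 0.9014

0.9014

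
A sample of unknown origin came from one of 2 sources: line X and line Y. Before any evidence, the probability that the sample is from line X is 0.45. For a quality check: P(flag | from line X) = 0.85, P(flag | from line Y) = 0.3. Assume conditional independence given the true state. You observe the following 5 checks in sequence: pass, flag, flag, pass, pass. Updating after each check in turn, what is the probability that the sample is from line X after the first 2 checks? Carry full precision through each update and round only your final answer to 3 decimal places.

Each posterior becomes the prior for the next update.
After 'pass': P(line X) = 0.15·0.4500 / (0.15·0.4500 + 0.7·0.5500) ≈ 0.1492
After 'flag': P(line X) = 0.85·0.1492 / (0.85·0.1492 + 0.3·0.8508) ≈ 0.3319

0.332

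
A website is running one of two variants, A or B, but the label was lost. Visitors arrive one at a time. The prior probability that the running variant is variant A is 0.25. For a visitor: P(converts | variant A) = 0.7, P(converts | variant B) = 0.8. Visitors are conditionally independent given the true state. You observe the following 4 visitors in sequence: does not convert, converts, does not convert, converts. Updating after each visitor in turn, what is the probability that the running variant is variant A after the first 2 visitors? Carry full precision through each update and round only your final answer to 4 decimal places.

After 'does not convert': P(A) = 0.3·0.2500 / (0.3·0.2500 + 0.2·0.7500) ≈ 0.3333
After 'converts': P(A) = 0.7·0.3333 / (0.7·0.3333 + 0.8·0.6667) ≈ 0.3043

0.3043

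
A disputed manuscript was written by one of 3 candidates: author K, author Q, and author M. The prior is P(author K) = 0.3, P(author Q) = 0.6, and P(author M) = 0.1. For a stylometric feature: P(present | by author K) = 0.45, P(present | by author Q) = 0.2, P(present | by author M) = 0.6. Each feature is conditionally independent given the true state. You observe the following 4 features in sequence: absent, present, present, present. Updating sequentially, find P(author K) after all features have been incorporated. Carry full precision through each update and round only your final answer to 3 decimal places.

Each posterior becomes the prior for the next update.
After 'absent': normaliser = 0.55·0.3000 + 0.8·0.6000 + 0.4·0.1000; P(author K) ≈ 0.2409, P(author Q) ≈ 0.7007, P(author M) ≈ 0.0584
After 'present': normaliser = 0.45·0.2409 + 0.2·0.7007 + 0.6·0.0584; P(author K) ≈ 0.3822, P(author Q) ≈ 0.4942, P(author M) ≈ 0.1236
After 'present': normaliser = 0.45·0.3822 + 0.2·0.4942 + 0.6·0.1236; P(author K) ≈ 0.4986, P(author Q) ≈ 0.2865, P(author M) ≈ 0.2149
After 'present': normaliser = 0.45·0.4986 + 0.2·0.2865 + 0.6·0.2149; P(author K) ≈ 0.5464, P(author Q) ≈ 0.1396, P(author M) ≈ 0.3140

0.546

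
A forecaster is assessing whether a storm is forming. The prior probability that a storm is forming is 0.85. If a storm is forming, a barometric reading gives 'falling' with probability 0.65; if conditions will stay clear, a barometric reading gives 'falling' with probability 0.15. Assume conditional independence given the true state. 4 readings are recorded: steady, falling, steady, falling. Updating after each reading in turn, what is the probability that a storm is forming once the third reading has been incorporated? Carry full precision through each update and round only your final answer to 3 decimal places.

0.806

Each posterior becomes the prior for the next update.
After 'steady': P(storm) = 0.35·0.8500 / (0.35·0.8500 + 0.85·0.1500) ≈ 0.7000
After 'falling': P(storm) = 0.65·0.7000 / (0.65·0.7000 + 0.15·0.3000) ≈ 0.9100
After 'steady': P(storm) = 0.35·0.9100 / (0.35·0.9100 + 0.85·0.0900) ≈ 0.8063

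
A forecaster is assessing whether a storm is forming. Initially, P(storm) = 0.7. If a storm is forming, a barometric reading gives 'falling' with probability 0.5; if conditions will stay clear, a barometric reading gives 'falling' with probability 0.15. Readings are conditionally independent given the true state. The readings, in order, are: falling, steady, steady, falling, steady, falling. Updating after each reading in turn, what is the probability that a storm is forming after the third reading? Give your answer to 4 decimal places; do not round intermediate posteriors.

After 'falling': P(storm) = 0.5·0.7000 / (0.5·0.7000 + 0.15·0.3000) ≈ 0.8861
After 'steady': P(storm) = 0.5·0.8861 / (0.5·0.8861 + 0.85·0.1139) ≈ 0.8206
After 'steady': P(storm) = 0.5·0.8206 / (0.5·0.8206 + 0.85·0.1794) ≈ 0.7291

0.7291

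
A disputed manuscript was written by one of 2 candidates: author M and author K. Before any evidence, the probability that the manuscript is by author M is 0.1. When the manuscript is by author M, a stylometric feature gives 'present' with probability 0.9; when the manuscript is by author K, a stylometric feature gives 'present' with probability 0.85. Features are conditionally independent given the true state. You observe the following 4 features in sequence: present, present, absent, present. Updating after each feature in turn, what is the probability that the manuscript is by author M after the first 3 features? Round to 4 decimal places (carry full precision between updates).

After 'present': P(author M) = 0.9·0.1000 / (0.9·0.1000 + 0.85·0.9000) ≈ 0.1053
After 'present': P(author M) = 0.9·0.1053 / (0.9·0.1053 + 0.85·0.8947) ≈ 0.1108
After 'absent': P(author M) = 0.1·0.1108 / (0.1·0.1108 + 0.15·0.8892) ≈ 0.0767

0.0767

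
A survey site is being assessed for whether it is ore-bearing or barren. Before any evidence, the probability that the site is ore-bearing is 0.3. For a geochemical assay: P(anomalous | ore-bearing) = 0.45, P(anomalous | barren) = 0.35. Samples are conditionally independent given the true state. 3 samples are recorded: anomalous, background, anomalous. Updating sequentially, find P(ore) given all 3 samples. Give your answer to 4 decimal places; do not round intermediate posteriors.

After 'anomalous': P(ore) = 0.45·0.3000 / (0.45·0.3000 + 0.35·0.7000) ≈ 0.3553
After 'background': P(ore) = 0.55·0.3553 / (0.55·0.3553 + 0.65·0.6447) ≈ 0.3180
After 'anomalous': P(ore) = 0.45·0.3180 / (0.45·0.3180 + 0.35·0.6820) ≈ 0.3748

0.3748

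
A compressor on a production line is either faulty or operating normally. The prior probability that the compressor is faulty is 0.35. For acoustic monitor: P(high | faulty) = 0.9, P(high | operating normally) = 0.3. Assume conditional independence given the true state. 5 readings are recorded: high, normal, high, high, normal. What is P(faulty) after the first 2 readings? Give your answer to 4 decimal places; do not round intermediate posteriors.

After 'high': P(faulty) = 0.9·0.3500 / (0.9·0.3500 + 0.3·0.6500) ≈ 0.6176
After 'normal': P(faulty) = 0.1·0.6176 / (0.1·0.6176 + 0.7·0.3824) ≈ 0.1875

0.1875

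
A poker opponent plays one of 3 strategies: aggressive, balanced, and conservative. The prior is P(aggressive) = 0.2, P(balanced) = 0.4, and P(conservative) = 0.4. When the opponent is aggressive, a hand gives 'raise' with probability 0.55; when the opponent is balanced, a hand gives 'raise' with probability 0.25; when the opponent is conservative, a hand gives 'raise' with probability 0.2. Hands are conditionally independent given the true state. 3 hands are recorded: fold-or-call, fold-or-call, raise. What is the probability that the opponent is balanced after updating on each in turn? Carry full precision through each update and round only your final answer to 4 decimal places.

After 'fold-or-call': normaliser = 0.45·0.2000 + 0.75·0.4000 + 0.8·0.4000; P(aggressive) ≈ 0.1268, P(balanced) ≈ 0.4225, P(conservative) ≈ 0.4507
After 'fold-or-call': normaliser = 0.45·0.1268 + 0.75·0.4225 + 0.8·0.4507; P(aggressive) ≈ 0.0777, P(balanced) ≈ 0.4314, P(conservative) ≈ 0.4909
After 'raise': normaliser = 0.55·0.0777 + 0.25·0.4314 + 0.2·0.4909; P(aggressive) ≈ 0.1717, P(balanced) ≈ 0.4336, P(conservative) ≈ 0.3947

0.4336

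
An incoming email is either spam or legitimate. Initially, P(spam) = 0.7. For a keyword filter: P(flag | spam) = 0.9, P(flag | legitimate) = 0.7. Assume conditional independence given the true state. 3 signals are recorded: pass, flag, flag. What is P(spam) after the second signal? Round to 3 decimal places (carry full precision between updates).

After 'pass': P(spam) = 0.1·0.7000 / (0.1·0.7000 + 0.3·0.3000) ≈ 0.4375
After 'flag': P(spam) = 0.9·0.4375 / (0.9·0.4375 + 0.7·0.5625) ≈ 0.5000

0.500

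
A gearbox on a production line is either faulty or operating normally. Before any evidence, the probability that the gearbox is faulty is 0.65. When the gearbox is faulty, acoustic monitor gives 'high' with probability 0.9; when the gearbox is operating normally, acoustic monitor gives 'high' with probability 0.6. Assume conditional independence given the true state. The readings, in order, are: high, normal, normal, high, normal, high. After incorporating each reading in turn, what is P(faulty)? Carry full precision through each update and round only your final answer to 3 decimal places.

After 'high': P(faulty) = 0.9·0.6500 / (0.9·0.6500 + 0.6·0.3500) ≈ 0.7358
After 'normal': P(faulty) = 0.1·0.7358 / (0.1·0.7358 + 0.4·0.2642) ≈ 0.4105
After 'normal': P(faulty) = 0.1·0.4105 / (0.1·0.4105 + 0.4·0.5895) ≈ 0.1483
After 'high': P(faulty) = 0.9·0.1483 / (0.9·0.1483 + 0.6·0.8517) ≈ 0.2071
After 'normal': P(faulty) = 0.1·0.2071 / (0.1·0.2071 + 0.4·0.7929) ≈ 0.0613
After 'high': P(faulty) = 0.9·0.0613 / (0.9·0.0613 + 0.6·0.9387) ≈ 0.0892

0.089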